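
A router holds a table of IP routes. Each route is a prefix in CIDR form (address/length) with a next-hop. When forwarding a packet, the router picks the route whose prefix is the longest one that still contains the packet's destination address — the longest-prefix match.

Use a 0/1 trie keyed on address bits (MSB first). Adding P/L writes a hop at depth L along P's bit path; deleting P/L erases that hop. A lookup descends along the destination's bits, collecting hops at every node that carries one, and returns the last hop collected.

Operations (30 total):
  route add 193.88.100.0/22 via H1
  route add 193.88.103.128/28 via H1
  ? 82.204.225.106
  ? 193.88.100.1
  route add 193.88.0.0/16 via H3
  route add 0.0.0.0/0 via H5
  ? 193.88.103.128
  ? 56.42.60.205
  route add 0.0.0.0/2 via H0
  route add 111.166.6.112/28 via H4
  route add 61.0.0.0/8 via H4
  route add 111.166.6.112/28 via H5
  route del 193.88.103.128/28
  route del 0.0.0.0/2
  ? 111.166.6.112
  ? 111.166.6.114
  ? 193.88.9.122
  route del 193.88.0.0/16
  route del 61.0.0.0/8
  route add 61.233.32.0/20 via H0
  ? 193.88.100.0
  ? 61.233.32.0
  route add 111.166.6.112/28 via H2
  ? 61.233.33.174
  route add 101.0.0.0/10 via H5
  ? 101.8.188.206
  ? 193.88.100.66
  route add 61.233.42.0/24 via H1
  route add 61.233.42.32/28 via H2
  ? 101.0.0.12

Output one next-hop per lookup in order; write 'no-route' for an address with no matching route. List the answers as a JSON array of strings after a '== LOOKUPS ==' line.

Trace:
  add 193.88.100.0/22 -> H1 at depth 22
  add 193.88.103.128/28 -> H1 at depth 28
  Q 82.204.225.106: descend ε ; hops seen [∅] ; pick no-route
  Q 193.88.100.1: descend 1100000101011000011001 ; hops seen [H1] ; pick H1
  add 193.88.0.0/16 -> H3 at depth 16
  add 0.0.0.0/0 -> H5 at depth 0
  Q 193.88.103.128: descend 1100000101011000011001111000 ; hops seen [H5,H3,H1,H1] ; pick H1
  Q 56.42.60.205: descend ε ; hops seen [H5] ; pick H5
  add 0.0.0.0/2 -> H0 at depth 2
  add 111.166.6.112/28 -> H4 at depth 28
  add 61.0.0.0/8 -> H4 at depth 8
  add 111.166.6.112/28 -> H5 at depth 28
  - 193.88.103.128/28 clear@28
  - 0.0.0.0/2 clear@2
  Q 111.166.6.112: descend 0110111110100110000001100111 ; hops seen [H5,H5] ; pick H5
  Q 111.166.6.114: descend 0110111110100110000001100111 ; hops seen [H5,H5] ; pick H5
  Q 193.88.9.122: descend 11000001010110000 ; hops seen [H5,H3] ; pick H3
  - 193.88.0.0/16 clear@16
  - 61.0.0.0/8 clear@8
  add 61.233.32.0/20 -> H0 at depth 20
  Q 193.88.100.0: descend 1100000101011000011001 ; hops seen [H5,H1] ; pick H1
  Q 61.233.32.0: descend 00111101111010010010 ; hops seen [H5,H0] ; pick H0
  add 111.166.6.112/28 -> H2 at depth 28
  Q 61.233.33.174: descend 00111101111010010010 ; hops seen [H5,H0] ; pick H0
  add 101.0.0.0/10 -> H5 at depth 10
  Q 101.8.188.206: descend 0110010100 ; hops seen [H5,H5] ; pick H5
  Q 193.88.100.66: descend 1100000101011000011001 ; hops seen [H5,H1] ; pick H1
  add 61.233.42.0/24 -> H1 at depth 24
  add 61.233.42.32/28 -> H2 at depth 28
  Q 101.0.0.12: descend 0110010100 ; hops seen [H5,H5] ; pick H5

== LOOKUPS ==
["no-route","H1","H1","H5","H5","H5","H3","H1","H0","H0","H5","H1","H5"]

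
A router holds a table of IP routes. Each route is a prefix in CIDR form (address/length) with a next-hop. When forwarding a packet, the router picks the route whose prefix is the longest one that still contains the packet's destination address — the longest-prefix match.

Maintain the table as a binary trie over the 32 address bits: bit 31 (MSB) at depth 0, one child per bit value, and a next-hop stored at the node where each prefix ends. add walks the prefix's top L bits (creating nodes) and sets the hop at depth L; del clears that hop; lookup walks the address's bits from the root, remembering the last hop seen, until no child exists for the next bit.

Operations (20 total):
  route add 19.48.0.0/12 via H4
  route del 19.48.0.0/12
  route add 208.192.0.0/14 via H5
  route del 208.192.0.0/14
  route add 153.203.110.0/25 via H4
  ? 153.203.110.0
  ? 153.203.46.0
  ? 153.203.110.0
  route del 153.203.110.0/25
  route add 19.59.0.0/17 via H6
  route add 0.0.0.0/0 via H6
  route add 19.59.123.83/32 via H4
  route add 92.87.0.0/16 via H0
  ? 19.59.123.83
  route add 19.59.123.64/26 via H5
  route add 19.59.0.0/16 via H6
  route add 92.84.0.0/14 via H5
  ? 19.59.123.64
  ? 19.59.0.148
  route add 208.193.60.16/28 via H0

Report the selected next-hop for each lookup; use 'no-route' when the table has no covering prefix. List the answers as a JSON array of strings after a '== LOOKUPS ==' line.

Process each operation:
  + 19.48.0.0/12 (H4) depth=12
  del 19.48.0.0/12 (clear depth 12)
  + 208.192.0.0/14 (H5) depth=14
  del 208.192.0.0/14 (clear depth 14)
  + 153.203.110.0/25 (H4) depth=25
  lookup 153.203.110.0: bits 1001100111001011011011100 walk d0:-→d1:-→d2:-→d3:-→d4:-→d5:-→d6:-→d7:-→d8:-→d9:-→d10:-→d11:-→d12:-→d13:-→d14:-→d15:-→d16:-→d17:-→d18:-→d19:-→d20:-→d21:-→d22:-→d23:-→d24:-→d25:H4 -> H4
  lookup 153.203.46.0: bits 10011001110010110 walk d0:-→d1:-→d2:-→d3:-→d4:-→d5:-→d6:-→d7:-→d8:-→d9:-→d10:-→d11:-→d12:-→d13:-→d14:-→d15:-→d16:-→d17:- -> no-route
  lookup 153.203.110.0: bits 1001100111001011011011100 walk d0:-→d1:-→d2:-→d3:-→d4:-→d5:-→d6:-→d7:-→d8:-→d9:-→d10:-→d11:-→d12:-→d13:-→d14:-→d15:-→d16:-→d17:-→d18:-→d19:-→d20:-→d21:-→d22:-→d23:-→d24:-→d25:H4 -> H4
  del 153.203.110.0/25 (clear depth 25)
  + 19.59.0.0/17 (H6) depth=17
  + 0.0.0.0/0 (H6) depth=0
  + 19.59.123.83/32 (H4) depth=32
  + 92.87.0.0/16 (H0) depth=16
  lookup 19.59.123.83: bits 00010011001110110111101101010011 walk d0:H6→d1:-→d2:-→d3:-→d4:-→d5:-→d6:-→d7:-→d8:-→d9:-→d10:-→d11:-→d12:-→d13:-→d14:-→d15:-→d16:-→d17:H6→d18:-→d19:-→d20:-→d21:-→d22:-→d23:-→d24:-→d25:-→d26:-→d27:-→d28:-→d29:-→d30:-→d31:-→d32:H4 -> H4
  + 19.59.123.64/26 (H5) depth=26
  + 19.59.0.0/16 (H6) depth=16
  + 92.84.0.0/14 (H5) depth=14
  lookup 19.59.123.64: bits 000100110011101101111011010 walk d0:H6→d1:-→d2:-→d3:-→d4:-→d5:-→d6:-→d7:-→d8:-→d9:-→d10:-→d11:-→d12:-→d13:-→d14:-→d15:-→d16:H6→d17:H6→d18:-→d19:-→d20:-→d21:-→d22:-→d23:-→d24:-→d25:-→d26:H5→d27:- -> H5
  lookup 19.59.0.148: bits 00010011001110110 walk d0:H6→d1:-→d2:-→d3:-→d4:-→d5:-→d6:-→d7:-→d8:-→d9:-→d10:-→d11:-→d12:-→d13:-→d14:-→d15:-→d16:H6→d17:H6 -> H6
  + 208.193.60.16/28 (H0) depth=28

== LOOKUPS ==
["H4","no-route","H4","H4","H5","H6"]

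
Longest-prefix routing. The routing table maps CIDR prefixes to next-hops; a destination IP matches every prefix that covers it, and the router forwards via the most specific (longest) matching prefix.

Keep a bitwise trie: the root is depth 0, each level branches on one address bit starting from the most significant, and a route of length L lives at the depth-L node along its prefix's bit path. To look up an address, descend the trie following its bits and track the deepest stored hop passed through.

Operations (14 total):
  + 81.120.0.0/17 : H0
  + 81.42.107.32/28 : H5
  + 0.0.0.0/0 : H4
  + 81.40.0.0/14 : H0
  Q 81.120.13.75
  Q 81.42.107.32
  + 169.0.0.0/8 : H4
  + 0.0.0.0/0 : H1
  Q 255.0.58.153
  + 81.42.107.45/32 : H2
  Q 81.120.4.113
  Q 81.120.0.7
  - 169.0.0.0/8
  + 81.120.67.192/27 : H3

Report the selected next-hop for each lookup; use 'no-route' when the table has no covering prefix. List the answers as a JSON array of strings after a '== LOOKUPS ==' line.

Process each operation:
  + 81.120.0.0/17 (H0) depth=17
  + 81.42.107.32/28 (H5) depth=28
  + 0.0.0.0/0 (H4) depth=0
  + 81.40.0.0/14 (H0) depth=14
  Q 81.120.13.75: descend 01010001011110000 ; hops seen [H4,H0] ; pick H0
  Q 81.42.107.32: descend 0101000100101010011010110010 ; hops seen [H4,H0,H5] ; pick H5
  + 169.0.0.0/8 (H4) depth=8
  + 0.0.0.0/0 (H1) depth=0
  Q 255.0.58.153: descend 1 ; hops seen [H1] ; pick H1
  + 81.42.107.45/32 (H2) depth=32
  Q 81.120.4.113: descend 01010001011110000 ; hops seen [H1,H0] ; pick H0
  Q 81.120.0.7: descend 01010001011110000 ; hops seen [H1,H0] ; pick H0
  - 169.0.0.0/8 clear@8
  + 81.120.67.192/27 (H3) depth=27

== LOOKUPS ==
["H0","H5","H1","H0","H0"]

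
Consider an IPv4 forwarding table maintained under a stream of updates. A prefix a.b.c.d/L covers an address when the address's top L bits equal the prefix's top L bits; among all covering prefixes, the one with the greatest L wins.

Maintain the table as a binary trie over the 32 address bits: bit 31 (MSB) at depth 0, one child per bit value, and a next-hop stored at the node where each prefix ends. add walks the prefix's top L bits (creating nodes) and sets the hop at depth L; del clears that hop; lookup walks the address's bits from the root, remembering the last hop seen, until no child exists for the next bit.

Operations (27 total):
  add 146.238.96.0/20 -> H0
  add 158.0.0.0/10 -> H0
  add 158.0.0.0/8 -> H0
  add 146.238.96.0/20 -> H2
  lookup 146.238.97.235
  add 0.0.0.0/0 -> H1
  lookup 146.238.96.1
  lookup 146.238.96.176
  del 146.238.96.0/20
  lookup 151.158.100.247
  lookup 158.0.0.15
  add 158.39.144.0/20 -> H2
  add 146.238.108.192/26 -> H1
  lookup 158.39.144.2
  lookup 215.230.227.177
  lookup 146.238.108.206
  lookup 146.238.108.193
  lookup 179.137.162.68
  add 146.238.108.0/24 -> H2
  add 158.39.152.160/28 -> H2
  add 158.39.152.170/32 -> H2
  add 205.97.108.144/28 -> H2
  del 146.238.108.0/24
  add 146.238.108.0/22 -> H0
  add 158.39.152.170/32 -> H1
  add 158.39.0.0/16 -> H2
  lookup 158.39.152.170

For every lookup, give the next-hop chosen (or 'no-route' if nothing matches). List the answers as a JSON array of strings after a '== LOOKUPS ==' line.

Process each operation:
  + 146.238.96.0/20 (H0) depth=20
  + 158.0.0.0/10 (H0) depth=10
  + 158.0.0.0/8 (H0) depth=8
  + 146.238.96.0/20 (H2) depth=20
  ? 146.238.97.235  path d0:-→d1:-→d2:-→d3:-→d4:-→d5:-→d6:-→d7:-→d8:-→d9:-→d10:-→d11:-→d12:-→d13:-→d14:-→d15:-→d16:-→d17:-→d18:-→d19:-→d20:H2  best=H2
  + 0.0.0.0/0 (H1) depth=0
  ? 146.238.96.1  path d0:H1→d1:-→d2:-→d3:-→d4:-→d5:-→d6:-→d7:-→d8:-→d9:-→d10:-→d11:-→d12:-→d13:-→d14:-→d15:-→d16:-→d17:-→d18:-→d19:-→d20:H2  best=H2
  ? 146.238.96.176  path d0:H1→d1:-→d2:-→d3:-→d4:-→d5:-→d6:-→d7:-→d8:-→d9:-→d10:-→d11:-→d12:-→d13:-→d14:-→d15:-→d16:-→d17:-→d18:-→d19:-→d20:H2  best=H2
  del 146.238.96.0/20 (clear depth 20)
  ? 151.158.100.247  path d0:H1→d1:-→d2:-→d3:-→d4:-→d5:-  best=H1
  ? 158.0.0.15  path d0:H1→d1:-→d2:-→d3:-→d4:-→d5:-→d6:-→d7:-→d8:H0→d9:-→d10:H0  best=H0
  + 158.39.144.0/20 (H2) depth=20
  + 146.238.108.192/26 (H1) depth=26
  ? 158.39.144.2  path d0:H1→d1:-→d2:-→d3:-→d4:-→d5:-→d6:-→d7:-→d8:H0→d9:-→d10:H0→d11:-→d12:-→d13:-→d14:-→d15:-→d16:-→d17:-→d18:-→d19:-→d20:H2  best=H2
  ? 215.230.227.177  path d0:H1→d1:-  best=H1
  ? 146.238.108.206  path d0:H1→d1:-→d2:-→d3:-→d4:-→d5:-→d6:-→d7:-→d8:-→d9:-→d10:-→d11:-→d12:-→d13:-→d14:-→d15:-→d16:-→d17:-→d18:-→d19:-→d20:-→d21:-→d22:-→d23:-→d24:-→d25:-→d26:H1  best=H1
  ? 146.238.108.193  path d0:H1→d1:-→d2:-→d3:-→d4:-→d5:-→d6:-→d7:-→d8:-→d9:-→d10:-→d11:-→d12:-→d13:-→d14:-→d15:-→d16:-→d17:-→d18:-→d19:-→d20:-→d21:-→d22:-→d23:-→d24:-→d25:-→d26:H1  best=H1
  ? 179.137.162.68  path d0:H1→d1:-→d2:-  best=H1
  + 146.238.108.0/24 (H2) depth=24
  + 158.39.152.160/28 (H2) depth=28
  + 158.39.152.170/32 (H2) depth=32
  + 205.97.108.144/28 (H2) depth=28
  del 146.238.108.0/24 (clear depth 24)
  + 146.238.108.0/22 (H0) depth=22
  + 158.39.152.170/32 (H1) depth=32
  + 158.39.0.0/16 (H2) depth=16
  ? 158.39.152.170  path d0:H1→d1:-→d2:-→d3:-→d4:-→d5:-→d6:-→d7:-→d8:H0→d9:-→d10:H0→d11:-→d12:-→d13:-→d14:-→d15:-→d16:H2→d17:-→d18:-→d19:-→d20:H2→d21:-→d22:-→d23:-→d24:-→d25:-→d26:-→d27:-→d28:H2→d29:-→d30:-→d31:-→d32:H1  best=H1

== LOOKUPS ==
["H2","H2","H2","H1","H0","H2","H1","H1","H1","H1","H1"]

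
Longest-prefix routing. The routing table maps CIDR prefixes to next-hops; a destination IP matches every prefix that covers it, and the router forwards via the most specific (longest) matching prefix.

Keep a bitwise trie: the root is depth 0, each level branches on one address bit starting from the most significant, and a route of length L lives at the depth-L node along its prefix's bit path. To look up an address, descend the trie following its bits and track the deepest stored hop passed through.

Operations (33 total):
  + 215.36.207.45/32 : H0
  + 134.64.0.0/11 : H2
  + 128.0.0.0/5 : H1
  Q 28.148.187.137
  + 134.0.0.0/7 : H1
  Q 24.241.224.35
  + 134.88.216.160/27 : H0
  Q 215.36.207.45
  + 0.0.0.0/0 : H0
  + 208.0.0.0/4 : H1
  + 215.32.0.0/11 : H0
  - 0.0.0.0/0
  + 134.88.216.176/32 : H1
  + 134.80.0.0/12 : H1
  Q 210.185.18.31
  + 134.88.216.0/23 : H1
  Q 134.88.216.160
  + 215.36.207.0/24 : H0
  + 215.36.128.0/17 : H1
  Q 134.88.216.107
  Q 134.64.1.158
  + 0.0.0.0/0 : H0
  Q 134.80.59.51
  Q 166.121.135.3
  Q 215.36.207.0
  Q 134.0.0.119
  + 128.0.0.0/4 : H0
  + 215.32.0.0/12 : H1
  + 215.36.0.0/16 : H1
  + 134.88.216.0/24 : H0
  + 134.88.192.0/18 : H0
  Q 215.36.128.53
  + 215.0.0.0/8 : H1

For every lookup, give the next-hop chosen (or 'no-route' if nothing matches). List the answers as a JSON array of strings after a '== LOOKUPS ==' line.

Apply in order:
  + 215.36.207.45/32 (H0) depth=32
  + 134.64.0.0/11 (H2) depth=11
  + 128.0.0.0/5 (H1) depth=5
  ? 28.148.187.137  path d0:-  best=no-route
  + 134.0.0.0/7 (H1) depth=7
  ? 24.241.224.35  path d0:-  best=no-route
  + 134.88.216.160/27 (H0) depth=27
  ? 215.36.207.45  path d0:-→d1:-→d2:-→d3:-→d4:-→d5:-→d6:-→d7:-→d8:-→d9:-→d10:-→d11:-→d12:-→d13:-→d14:-→d15:-→d16:-→d17:-→d18:-→d19:-→d20:-→d21:-→d22:-→d23:-→d24:-→d25:-→d26:-→d27:-→d28:-→d29:-→d30:-→d31:-→d32:H0  best=H0
  + 0.0.0.0/0 (H0) depth=0
  + 208.0.0.0/4 (H1) depth=4
  + 215.32.0.0/11 (H0) depth=11
  - 0.0.0.0/0 clear@0
  + 134.88.216.176/32 (H1) depth=32
  + 134.80.0.0/12 (H1) depth=12
  ? 210.185.18.31  path d0:-→d1:-→d2:-→d3:-→d4:H1→d5:-  best=H1
  + 134.88.216.0/23 (H1) depth=23
  ? 134.88.216.160  path d0:-→d1:-→d2:-→d3:-→d4:-→d5:H1→d6:-→d7:H1→d8:-→d9:-→d10:-→d11:H2→d12:H1→d13:-→d14:-→d15:-→d16:-→d17:-→d18:-→d19:-→d20:-→d21:-→d22:-→d23:H1→d24:-→d25:-→d26:-→d27:H0  best=H0
  + 215.36.207.0/24 (H0) depth=24
  + 215.36.128.0/17 (H1) depth=17
  ? 134.88.216.107  path d0:-→d1:-→d2:-→d3:-→d4:-→d5:H1→d6:-→d7:H1→d8:-→d9:-→d10:-→d11:H2→d12:H1→d13:-→d14:-→d15:-→d16:-→d17:-→d18:-→d19:-→d20:-→d21:-→d22:-→d23:H1→d24:-  best=H1
  ? 134.64.1.158  path d0:-→d1:-→d2:-→d3:-→d4:-→d5:H1→d6:-→d7:H1→d8:-→d9:-→d10:-→d11:H2  best=H2
  + 0.0.0.0/0 (H0) depth=0
  ? 134.80.59.51  path d0:H0→d1:-→d2:-→d3:-→d4:-→d5:H1→d6:-→d7:H1→d8:-→d9:-→d10:-→d11:H2→d12:H1  best=H1
  ? 166.121.135.3  path d0:H0→d1:-→d2:-  best=H0
  ? 215.36.207.0  path d0:H0→d1:-→d2:-→d3:-→d4:H1→d5:-→d6:-→d7:-→d8:-→d9:-→d10:-→d11:H0→d12:-→d13:-→d14:-→d15:-→d16:-→d17:H1→d18:-→d19:-→d20:-→d21:-→d22:-→d23:-→d24:H0→d25:-→d26:-  best=H0
  ? 134.0.0.119  path d0:H0→d1:-→d2:-→d3:-→d4:-→d5:H1→d6:-→d7:H1→d8:-→d9:-  best=H1
  + 128.0.0.0/4 (H0) depth=4
  + 215.32.0.0/12 (H1) depth=12
  + 215.36.0.0/16 (H1) depth=16
  + 134.88.216.0/24 (H0) depth=24
  + 134.88.192.0/18 (H0) depth=18
  ? 215.36.128.53  path d0:H0→d1:-→d2:-→d3:-→d4:H1→d5:-→d6:-→d7:-→d8:-→d9:-→d10:-→d11:H0→d12:H1→d13:-→d14:-→d15:-→d16:H1→d17:H1  best=H1
  + 215.0.0.0/8 (H1) depth=8

== LOOKUPS ==
["no-route","no-route","H0","H1","H0","H1","H2","H1","H0","H0","H1","H1"]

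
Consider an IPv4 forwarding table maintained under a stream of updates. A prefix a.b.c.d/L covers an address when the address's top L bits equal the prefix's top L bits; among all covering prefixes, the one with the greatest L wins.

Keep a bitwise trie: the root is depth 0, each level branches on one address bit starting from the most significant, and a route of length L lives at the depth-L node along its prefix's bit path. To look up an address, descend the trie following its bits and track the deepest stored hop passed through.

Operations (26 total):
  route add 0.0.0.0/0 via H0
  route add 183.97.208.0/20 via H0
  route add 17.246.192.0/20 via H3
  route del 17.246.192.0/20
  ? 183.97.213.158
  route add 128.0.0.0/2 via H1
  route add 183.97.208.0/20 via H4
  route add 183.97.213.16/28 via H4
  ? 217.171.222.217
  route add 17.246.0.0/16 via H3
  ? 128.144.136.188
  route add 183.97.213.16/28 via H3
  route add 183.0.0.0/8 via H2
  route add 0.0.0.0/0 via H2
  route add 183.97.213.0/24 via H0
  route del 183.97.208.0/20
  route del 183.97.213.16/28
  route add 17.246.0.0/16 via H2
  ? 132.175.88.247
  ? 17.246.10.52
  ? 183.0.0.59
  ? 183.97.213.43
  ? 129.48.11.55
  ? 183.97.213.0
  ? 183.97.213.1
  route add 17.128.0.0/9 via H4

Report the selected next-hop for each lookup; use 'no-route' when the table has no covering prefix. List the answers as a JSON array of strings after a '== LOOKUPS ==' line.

Apply in order:
  add 0.0.0.0/0 -> H0 at depth 0
  add 183.97.208.0/20 -> H0 at depth 20
  add 17.246.192.0/20 -> H3 at depth 20
  del 17.246.192.0/20 (clear depth 20)
  Q 183.97.213.158: descend 10110111011000011101 ; hops seen [H0,H0] ; pick H0
  add 128.0.0.0/2 -> H1 at depth 2
  add 183.97.208.0/20 -> H4 at depth 20
  add 183.97.213.16/28 -> H4 at depth 28
  Q 217.171.222.217: descend 1 ; hops seen [H0] ; pick H0
  add 17.246.0.0/16 -> H3 at depth 16
  Q 128.144.136.188: descend 10 ; hops seen [H0,H1] ; pick H1
  add 183.97.213.16/28 -> H3 at depth 28
  add 183.0.0.0/8 -> H2 at depth 8
  add 0.0.0.0/0 -> H2 at depth 0
  add 183.97.213.0/24 -> H0 at depth 24
  del 183.97.208.0/20 (clear depth 20)
  del 183.97.213.16/28 (clear depth 28)
  add 17.246.0.0/16 -> H2 at depth 16
  Q 132.175.88.247: descend 10 ; hops seen [H2,H1] ; pick H1
  Q 17.246.10.52: descend 0001000111110110 ; hops seen [H2,H2] ; pick H2
  Q 183.0.0.59: descend 101101110 ; hops seen [H2,H1,H2] ; pick H2
  Q 183.97.213.43: descend 10110111011000011101010100 ; hops seen [H2,H1,H2,H0] ; pick H0
  Q 129.48.11.55: descend 10 ; hops seen [H2,H1] ; pick H1
  Q 183.97.213.0: descend 101101110110000111010101000 ; hops seen [H2,H1,H2,H0] ; pick H0
  Q 183.97.213.1: descend 101101110110000111010101000 ; hops seen [H2,H1,H2,H0] ; pick H0
  add 17.128.0.0/9 -> H4 at depth 9

== LOOKUPS ==
["H0","H0","H1","H1","H2","H2","H0","H1","H0","H0"]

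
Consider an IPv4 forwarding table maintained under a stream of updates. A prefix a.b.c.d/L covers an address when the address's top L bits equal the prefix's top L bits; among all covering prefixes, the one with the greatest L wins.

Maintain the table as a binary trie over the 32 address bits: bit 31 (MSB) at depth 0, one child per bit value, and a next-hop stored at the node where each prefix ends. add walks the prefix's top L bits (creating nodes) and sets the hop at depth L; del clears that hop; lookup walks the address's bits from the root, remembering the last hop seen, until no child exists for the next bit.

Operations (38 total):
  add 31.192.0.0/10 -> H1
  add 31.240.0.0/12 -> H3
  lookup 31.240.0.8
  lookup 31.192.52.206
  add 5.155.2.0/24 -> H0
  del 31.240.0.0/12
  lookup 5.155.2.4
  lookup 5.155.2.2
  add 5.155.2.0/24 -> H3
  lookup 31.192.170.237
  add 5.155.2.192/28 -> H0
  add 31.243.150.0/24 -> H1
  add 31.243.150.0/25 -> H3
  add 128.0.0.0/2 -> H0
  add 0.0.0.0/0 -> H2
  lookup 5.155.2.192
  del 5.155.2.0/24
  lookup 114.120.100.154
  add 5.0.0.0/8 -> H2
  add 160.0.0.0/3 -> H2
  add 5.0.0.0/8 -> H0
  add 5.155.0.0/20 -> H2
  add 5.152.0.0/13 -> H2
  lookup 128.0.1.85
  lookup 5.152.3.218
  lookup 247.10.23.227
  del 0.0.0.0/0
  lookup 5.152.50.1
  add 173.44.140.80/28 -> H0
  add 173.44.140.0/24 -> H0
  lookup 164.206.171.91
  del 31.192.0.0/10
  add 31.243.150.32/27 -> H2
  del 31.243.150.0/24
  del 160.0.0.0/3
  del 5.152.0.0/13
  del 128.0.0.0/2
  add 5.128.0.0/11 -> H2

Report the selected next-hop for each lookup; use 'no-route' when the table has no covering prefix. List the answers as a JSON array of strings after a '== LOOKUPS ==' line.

Trace:
  add 31.192.0.0/10 -> H1 at depth 10
  add 31.240.0.0/12 -> H3 at depth 12
  ? 31.240.0.8  path d0:-→d1:-→d2:-→d3:-→d4:-→d5:-→d6:-→d7:-→d8:-→d9:-→d10:H1→d11:-→d12:H3  best=H3
  ? 31.192.52.206  path d0:-→d1:-→d2:-→d3:-→d4:-→d5:-→d6:-→d7:-→d8:-→d9:-→d10:H1  best=H1
  add 5.155.2.0/24 -> H0 at depth 24
  - 31.240.0.0/12 clear@12
  ? 5.155.2.4  path d0:-→d1:-→d2:-→d3:-→d4:-→d5:-→d6:-→d7:-→d8:-→d9:-→d10:-→d11:-→d12:-→d13:-→d14:-→d15:-→d16:-→d17:-→d18:-→d19:-→d20:-→d21:-→d22:-→d23:-→d24:H0  best=H0
  ? 5.155.2.2  path d0:-→d1:-→d2:-→d3:-→d4:-→d5:-→d6:-→d7:-→d8:-→d9:-→d10:-→d11:-→d12:-→d13:-→d14:-→d15:-→d16:-→d17:-→d18:-→d19:-→d20:-→d21:-→d22:-→d23:-→d24:H0  best=H0
  add 5.155.2.0/24 -> H3 at depth 24
  ? 31.192.170.237  path d0:-→d1:-→d2:-→d3:-→d4:-→d5:-→d6:-→d7:-→d8:-→d9:-→d10:H1  best=H1
  add 5.155.2.192/28 -> H0 at depth 28
  add 31.243.150.0/24 -> H1 at depth 24
  add 31.243.150.0/25 -> H3 at depth 25
  add 128.0.0.0/2 -> H0 at depth 2
  add 0.0.0.0/0 -> H2 at depth 0
  ? 5.155.2.192  path d0:H2→d1:-→d2:-→d3:-→d4:-→d5:-→d6:-→d7:-→d8:-→d9:-→d10:-→d11:-→d12:-→d13:-→d14:-→d15:-→d16:-→d17:-→d18:-→d19:-→d20:-→d21:-→d22:-→d23:-→d24:H3→d25:-→d26:-→d27:-→d28:H0  best=H0
  - 5.155.2.0/24 clear@24
  ? 114.120.100.154  path d0:H2→d1:-  best=H2
  add 5.0.0.0/8 -> H2 at depth 8
  add 160.0.0.0/3 -> H2 at depth 3
  add 5.0.0.0/8 -> H0 at depth 8
  add 5.155.0.0/20 -> H2 at depth 20
  add 5.152.0.0/13 -> H2 at depth 13
  ? 128.0.1.85  path d0:H2→d1:-→d2:H0  best=H0
  ? 5.152.3.218  path d0:H2→d1:-→d2:-→d3:-→d4:-→d5:-→d6:-→d7:-→d8:H0→d9:-→d10:-→d11:-→d12:-→d13:H2→d14:-  best=H2
  ? 247.10.23.227  path d0:H2→d1:-  best=H2
  - 0.0.0.0/0 clear@0
  ? 5.152.50.1  path d0:-→d1:-→d2:-→d3:-→d4:-→d5:-→d6:-→d7:-→d8:H0→d9:-→d10:-→d11:-→d12:-→d13:H2→d14:-  best=H2
  add 173.44.140.80/28 -> H0 at depth 28
  add 173.44.140.0/24 -> H0 at depth 24
  ? 164.206.171.91  path d0:-→d1:-→d2:H0→d3:H2→d4:-  best=H2
  - 31.192.0.0/10 clear@10
  add 31.243.150.32/27 -> H2 at depth 27
  - 31.243.150.0/24 clear@24
  - 160.0.0.0/3 clear@3
  - 5.152.0.0/13 clear@13
  - 128.0.0.0/2 clear@2
  add 5.128.0.0/11 -> H2 at depth 11

== LOOKUPS ==
["H3","H1","H0","H0","H1","H0","H2","H0","H2","H2","H2","H2"]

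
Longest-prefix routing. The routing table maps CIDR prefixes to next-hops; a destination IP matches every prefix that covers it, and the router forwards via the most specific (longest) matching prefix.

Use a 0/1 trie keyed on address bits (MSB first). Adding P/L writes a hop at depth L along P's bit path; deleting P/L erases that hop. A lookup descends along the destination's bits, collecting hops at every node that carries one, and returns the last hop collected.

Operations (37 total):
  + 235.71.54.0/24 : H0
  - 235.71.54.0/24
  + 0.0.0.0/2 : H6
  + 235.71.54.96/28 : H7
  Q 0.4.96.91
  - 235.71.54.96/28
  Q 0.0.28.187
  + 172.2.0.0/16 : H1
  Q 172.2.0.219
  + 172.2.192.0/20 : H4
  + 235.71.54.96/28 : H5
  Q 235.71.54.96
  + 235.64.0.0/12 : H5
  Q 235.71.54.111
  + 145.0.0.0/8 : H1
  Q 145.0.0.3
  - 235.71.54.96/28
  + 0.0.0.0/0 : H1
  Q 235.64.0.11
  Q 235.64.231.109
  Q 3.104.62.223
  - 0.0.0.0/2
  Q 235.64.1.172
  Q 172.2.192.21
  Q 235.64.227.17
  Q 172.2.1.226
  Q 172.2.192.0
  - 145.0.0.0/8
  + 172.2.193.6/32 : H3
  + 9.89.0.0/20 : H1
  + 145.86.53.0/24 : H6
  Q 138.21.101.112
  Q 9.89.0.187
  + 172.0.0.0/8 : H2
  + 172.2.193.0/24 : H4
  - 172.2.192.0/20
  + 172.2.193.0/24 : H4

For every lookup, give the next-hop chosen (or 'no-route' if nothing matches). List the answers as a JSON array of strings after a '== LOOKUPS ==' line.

Apply in order:
  + 235.71.54.0/24 (H0) depth=24
  - 235.71.54.0/24 clear@24
  + 0.0.0.0/2 (H6) depth=2
  + 235.71.54.96/28 (H7) depth=28
  ? 0.4.96.91  path d0:-→d1:-→d2:H6  best=H6
  - 235.71.54.96/28 clear@28
  ? 0.0.28.187  path d0:-→d1:-→d2:H6  best=H6
  + 172.2.0.0/16 (H1) depth=16
  ? 172.2.0.219  path d0:-→d1:-→d2:-→d3:-→d4:-→d5:-→d6:-→d7:-→d8:-→d9:-→d10:-→d11:-→d12:-→d13:-→d14:-→d15:-→d16:H1  best=H1
  + 172.2.192.0/20 (H4) depth=20
  + 235.71.54.96/28 (H5) depth=28
  ? 235.71.54.96  path d0:-→d1:-→d2:-→d3:-→d4:-→d5:-→d6:-→d7:-→d8:-→d9:-→d10:-→d11:-→d12:-→d13:-→d14:-→d15:-→d16:-→d17:-→d18:-→d19:-→d20:-→d21:-→d22:-→d23:-→d24:-→d25:-→d26:-→d27:-→d28:H5  best=H5
  + 235.64.0.0/12 (H5) depth=12
  ? 235.71.54.111  path d0:-→d1:-→d2:-→d3:-→d4:-→d5:-→d6:-→d7:-→d8:-→d9:-→d10:-→d11:-→d12:H5→d13:-→d14:-→d15:-→d16:-→d17:-→d18:-→d19:-→d20:-→d21:-→d22:-→d23:-→d24:-→d25:-→d26:-→d27:-→d28:H5  best=H5
  + 145.0.0.0/8 (H1) depth=8
  ? 145.0.0.3  path d0:-→d1:-→d2:-→d3:-→d4:-→d5:-→d6:-→d7:-→d8:H1  best=H1
  - 235.71.54.96/28 clear@28
  + 0.0.0.0/0 (H1) depth=0
  ? 235.64.0.11  path d0:H1→d1:-→d2:-→d3:-→d4:-→d5:-→d6:-→d7:-→d8:-→d9:-→d10:-→d11:-→d12:H5→d13:-  best=H5
  ? 235.64.231.109  path d0:H1→d1:-→d2:-→d3:-→d4:-→d5:-→d6:-→d7:-→d8:-→d9:-→d10:-→d11:-→d12:H5→d13:-  best=H5
  ? 3.104.62.223  path d0:H1→d1:-→d2:H6  best=H6
  - 0.0.0.0/2 clear@2
  ? 235.64.1.172  path d0:H1→d1:-→d2:-→d3:-→d4:-→d5:-→d6:-→d7:-→d8:-→d9:-→d10:-→d11:-→d12:H5→d13:-  best=H5
  ? 172.2.192.21  path d0:H1→d1:-→d2:-→d3:-→d4:-→d5:-→d6:-→d7:-→d8:-→d9:-→d10:-→d11:-→d12:-→d13:-→d14:-→d15:-→d16:H1→d17:-→d18:-→d19:-→d20:H4  best=H4
  ? 235.64.227.17  path d0:H1→d1:-→d2:-→d3:-→d4:-→d5:-→d6:-→d7:-→d8:-→d9:-→d10:-→d11:-→d12:H5→d13:-  best=H5
  ? 172.2.1.226  path d0:H1→d1:-→d2:-→d3:-→d4:-→d5:-→d6:-→d7:-→d8:-→d9:-→d10:-→d11:-→d12:-→d13:-→d14:-→d15:-→d16:H1  best=H1
  ? 172.2.192.0  path d0:H1→d1:-→d2:-→d3:-→d4:-→d5:-→d6:-→d7:-→d8:-→d9:-→d10:-→d11:-→d12:-→d13:-→d14:-→d15:-→d16:H1→d17:-→d18:-→d19:-→d20:H4  best=H4
  - 145.0.0.0/8 clear@8
  + 172.2.193.6/32 (H3) depth=32
  + 9.89.0.0/20 (H1) depth=20
  + 145.86.53.0/24 (H6) depth=24
  ? 138.21.101.112  path d0:H1→d1:-→d2:-→d3:-  best=H1
  ? 9.89.0.187  path d0:H1→d1:-→d2:-→d3:-→d4:-→d5:-→d6:-→d7:-→d8:-→d9:-→d10:-→d11:-→d12:-→d13:-→d14:-→d15:-→d16:-→d17:-→d18:-→d19:-→d20:H1  best=H1
  + 172.0.0.0/8 (H2) depth=8
  + 172.2.193.0/24 (H4) depth=24
  - 172.2.192.0/20 clear@20
  + 172.2.193.0/24 (H4) depth=24

== LOOKUPS ==
["H6","H6","H1","H5","H5","H1","H5","H5","H6","H5","H4","H5","H1","H4","H1","H1"]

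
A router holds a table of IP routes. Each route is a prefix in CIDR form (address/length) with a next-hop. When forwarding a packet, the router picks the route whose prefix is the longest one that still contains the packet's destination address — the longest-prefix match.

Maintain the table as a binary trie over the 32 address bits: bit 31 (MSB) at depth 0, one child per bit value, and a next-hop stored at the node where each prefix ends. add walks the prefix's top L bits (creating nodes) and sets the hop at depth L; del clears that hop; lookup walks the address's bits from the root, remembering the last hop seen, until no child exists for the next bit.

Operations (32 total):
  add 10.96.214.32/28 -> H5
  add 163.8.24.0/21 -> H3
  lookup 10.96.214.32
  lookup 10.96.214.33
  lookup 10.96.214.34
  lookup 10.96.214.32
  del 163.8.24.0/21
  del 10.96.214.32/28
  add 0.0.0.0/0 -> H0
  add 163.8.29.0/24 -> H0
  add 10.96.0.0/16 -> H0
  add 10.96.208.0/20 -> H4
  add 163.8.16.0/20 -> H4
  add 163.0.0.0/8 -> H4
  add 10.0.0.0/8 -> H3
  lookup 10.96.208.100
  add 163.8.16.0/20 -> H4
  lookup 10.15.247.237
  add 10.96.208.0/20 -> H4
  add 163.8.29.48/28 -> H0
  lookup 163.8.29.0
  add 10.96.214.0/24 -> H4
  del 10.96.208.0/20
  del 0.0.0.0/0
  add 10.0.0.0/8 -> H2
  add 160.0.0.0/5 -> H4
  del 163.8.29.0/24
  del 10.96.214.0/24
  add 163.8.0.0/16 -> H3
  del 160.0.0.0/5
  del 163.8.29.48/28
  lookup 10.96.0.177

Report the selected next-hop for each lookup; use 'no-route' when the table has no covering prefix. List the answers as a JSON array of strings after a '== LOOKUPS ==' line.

Apply in order:
  add 10.96.214.32/28 -> H5 at depth 28
  add 163.8.24.0/21 -> H3 at depth 21
  Q 10.96.214.32: descend 0000101001100000110101100010 ; hops seen [H5] ; pick H5
  Q 10.96.214.33: descend 0000101001100000110101100010 ; hops seen [H5] ; pick H5
  Q 10.96.214.34: descend 0000101001100000110101100010 ; hops seen [H5] ; pick H5
  Q 10.96.214.32: descend 0000101001100000110101100010 ; hops seen [H5] ; pick H5
  del 163.8.24.0/21 (clear depth 21)
  del 10.96.214.32/28 (clear depth 28)
  add 0.0.0.0/0 -> H0 at depth 0
  add 163.8.29.0/24 -> H0 at depth 24
  add 10.96.0.0/16 -> H0 at depth 16
  add 10.96.208.0/20 -> H4 at depth 20
  add 163.8.16.0/20 -> H4 at depth 20
  add 163.0.0.0/8 -> H4 at depth 8
  add 10.0.0.0/8 -> H3 at depth 8
  Q 10.96.208.100: descend 000010100110000011010 ; hops seen [H0,H3,H0,H4] ; pick H4
  add 163.8.16.0/20 -> H4 at depth 20
  Q 10.15.247.237: descend 000010100 ; hops seen [H0,H3] ; pick H3
  add 10.96.208.0/20 -> H4 at depth 20
  add 163.8.29.48/28 -> H0 at depth 28
  Q 163.8.29.0: descend 10100011000010000001110100 ; hops seen [H0,H4,H4,H0] ; pick H0
  add 10.96.214.0/24 -> H4 at depth 24
  del 10.96.208.0/20 (clear depth 20)
  del 0.0.0.0/0 (clear depth 0)
  add 10.0.0.0/8 -> H2 at depth 8
  add 160.0.0.0/5 -> H4 at depth 5
  del 163.8.29.0/24 (clear depth 24)
  del 10.96.214.0/24 (clear depth 24)
  add 163.8.0.0/16 -> H3 at depth 16
  del 160.0.0.0/5 (clear depth 5)
  del 163.8.29.48/28 (clear depth 28)
  Q 10.96.0.177: descend 0000101001100000 ; hops seen [H2,H0] ; pick H0

== LOOKUPS ==
["H5","H5","H5","H5","H4","H3","H0","H0"]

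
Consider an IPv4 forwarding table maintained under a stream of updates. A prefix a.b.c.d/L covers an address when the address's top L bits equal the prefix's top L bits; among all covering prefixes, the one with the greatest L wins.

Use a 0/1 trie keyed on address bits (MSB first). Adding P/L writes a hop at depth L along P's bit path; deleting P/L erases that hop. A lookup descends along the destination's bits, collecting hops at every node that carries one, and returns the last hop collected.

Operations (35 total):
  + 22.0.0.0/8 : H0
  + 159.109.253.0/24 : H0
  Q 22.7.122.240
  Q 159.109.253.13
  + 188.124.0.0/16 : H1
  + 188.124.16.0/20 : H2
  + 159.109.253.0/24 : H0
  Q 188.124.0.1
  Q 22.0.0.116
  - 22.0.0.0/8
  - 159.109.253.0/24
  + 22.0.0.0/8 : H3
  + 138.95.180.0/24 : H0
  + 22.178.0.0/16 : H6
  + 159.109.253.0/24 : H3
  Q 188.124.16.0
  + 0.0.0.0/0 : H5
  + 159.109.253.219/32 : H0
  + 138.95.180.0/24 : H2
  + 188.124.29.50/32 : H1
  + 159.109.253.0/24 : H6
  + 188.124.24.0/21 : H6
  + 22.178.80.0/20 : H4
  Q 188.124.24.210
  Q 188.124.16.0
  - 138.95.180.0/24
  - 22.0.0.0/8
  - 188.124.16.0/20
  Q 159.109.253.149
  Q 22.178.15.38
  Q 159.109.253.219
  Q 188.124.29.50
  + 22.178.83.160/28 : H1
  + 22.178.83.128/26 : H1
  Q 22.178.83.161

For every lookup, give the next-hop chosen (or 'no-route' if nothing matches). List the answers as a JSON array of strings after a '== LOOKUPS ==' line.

Apply in order:
  add 22.0.0.0/8 -> H0 at depth 8
  add 159.109.253.0/24 -> H0 at depth 24
  lookup 22.7.122.240: bits 00010110 walk d0:-→d1:-→d2:-→d3:-→d4:-→d5:-→d6:-→d7:-→d8:H0 -> H0
  lookup 159.109.253.13: bits 100111110110110111111101 walk d0:-→d1:-→d2:-→d3:-→d4:-→d5:-→d6:-→d7:-→d8:-→d9:-→d10:-→d11:-→d12:-→d13:-→d14:-→d15:-→d16:-→d17:-→d18:-→d19:-→d20:-→d21:-→d22:-→d23:-→d24:H0 -> H0
  add 188.124.0.0/16 -> H1 at depth 16
  add 188.124.16.0/20 -> H2 at depth 20
  add 159.109.253.0/24 -> H0 at depth 24
  lookup 188.124.0.1: bits 1011110001111100000 walk d0:-→d1:-→d2:-→d3:-→d4:-→d5:-→d6:-→d7:-→d8:-→d9:-→d10:-→d11:-→d12:-→d13:-→d14:-→d15:-→d16:H1→d17:-→d18:-→d19:- -> H1
  lookup 22.0.0.116: bits 00010110 walk d0:-→d1:-→d2:-→d3:-→d4:-→d5:-→d6:-→d7:-→d8:H0 -> H0
  del 22.0.0.0/8 (clear depth 8)
  del 159.109.253.0/24 (clear depth 24)
  add 22.0.0.0/8 -> H3 at depth 8
  add 138.95.180.0/24 -> H0 at depth 24
  add 22.178.0.0/16 -> H6 at depth 16
  add 159.109.253.0/24 -> H3 at depth 24
  lookup 188.124.16.0: bits 10111100011111000001 walk d0:-→d1:-→d2:-→d3:-→d4:-→d5:-→d6:-→d7:-→d8:-→d9:-→d10:-→d11:-→d12:-→d13:-→d14:-→d15:-→d16:H1→d17:-→d18:-→d19:-→d20:H2 -> H2
  add 0.0.0.0/0 -> H5 at depth 0
  add 159.109.253.219/32 -> H0 at depth 32
  add 138.95.180.0/24 -> H2 at depth 24
  add 188.124.29.50/32 -> H1 at depth 32
  add 159.109.253.0/24 -> H6 at depth 24
  add 188.124.24.0/21 -> H6 at depth 21
  add 22.178.80.0/20 -> H4 at depth 20
  lookup 188.124.24.210: bits 101111000111110000011 walk d0:H5→d1:-→d2:-→d3:-→d4:-→d5:-→d6:-→d7:-→d8:-→d9:-→d10:-→d11:-→d12:-→d13:-→d14:-→d15:-→d16:H1→d17:-→d18:-→d19:-→d20:H2→d21:H6 -> H6
  lookup 188.124.16.0: bits 10111100011111000001 walk d0:H5→d1:-→d2:-→d3:-→d4:-→d5:-→d6:-→d7:-→d8:-→d9:-→d10:-→d11:-→d12:-→d13:-→d14:-→d15:-→d16:H1→d17:-→d18:-→d19:-→d20:H2 -> H2
  del 138.95.180.0/24 (clear depth 24)
  del 22.0.0.0/8 (clear depth 8)
  del 188.124.16.0/20 (clear depth 20)
  lookup 159.109.253.149: bits 1001111101101101111111011 walk d0:H5→d1:-→d2:-→d3:-→d4:-→d5:-→d6:-→d7:-→d8:-→d9:-→d10:-→d11:-→d12:-→d13:-→d14:-→d15:-→d16:-→d17:-→d18:-→d19:-→d20:-→d21:-→d22:-→d23:-→d24:H6→d25:- -> H6
  lookup 22.178.15.38: bits 00010110101100100 walk d0:H5→d1:-→d2:-→d3:-→d4:-→d5:-→d6:-→d7:-→d8:-→d9:-→d10:-→d11:-→d12:-→d13:-→d14:-→d15:-→d16:H6→d17:- -> H6
  lookup 159.109.253.219: bits 10011111011011011111110111011011 walk d0:H5→d1:-→d2:-→d3:-→d4:-→d5:-→d6:-→d7:-→d8:-→d9:-→d10:-→d11:-→d12:-→d13:-→d14:-→d15:-→d16:-→d17:-→d18:-→d19:-→d20:-→d21:-→d22:-→d23:-→d24:H6→d25:-→d26:-→d27:-→d28:-→d29:-→d30:-→d31:-→d32:H0 -> H0
  lookup 188.124.29.50: bits 10111100011111000001110100110010 walk d0:H5→d1:-→d2:-→d3:-→d4:-→d5:-→d6:-→d7:-→d8:-→d9:-→d10:-→d11:-→d12:-→d13:-→d14:-→d15:-→d16:H1→d17:-→d18:-→d19:-→d20:-→d21:H6→d22:-→d23:-→d24:-→d25:-→d26:-→d27:-→d28:-→d29:-→d30:-→d31:-→d32:H1 -> H1
  add 22.178.83.160/28 -> H1 at depth 28
  add 22.178.83.128/26 -> H1 at depth 26
  lookup 22.178.83.161: bits 0001011010110010010100111010 walk d0:H5→d1:-→d2:-→d3:-→d4:-→d5:-→d6:-→d7:-→d8:-→d9:-→d10:-→d11:-→d12:-→d13:-→d14:-→d15:-→d16:H6→d17:-→d18:-→d19:-→d20:H4→d21:-→d22:-→d23:-→d24:-→d25:-→d26:H1→d27:-→d28:H1 -> H1

== LOOKUPS ==
["H0","H0","H1","H0","H2","H6","H2","H6","H6","H0","H1","H1"]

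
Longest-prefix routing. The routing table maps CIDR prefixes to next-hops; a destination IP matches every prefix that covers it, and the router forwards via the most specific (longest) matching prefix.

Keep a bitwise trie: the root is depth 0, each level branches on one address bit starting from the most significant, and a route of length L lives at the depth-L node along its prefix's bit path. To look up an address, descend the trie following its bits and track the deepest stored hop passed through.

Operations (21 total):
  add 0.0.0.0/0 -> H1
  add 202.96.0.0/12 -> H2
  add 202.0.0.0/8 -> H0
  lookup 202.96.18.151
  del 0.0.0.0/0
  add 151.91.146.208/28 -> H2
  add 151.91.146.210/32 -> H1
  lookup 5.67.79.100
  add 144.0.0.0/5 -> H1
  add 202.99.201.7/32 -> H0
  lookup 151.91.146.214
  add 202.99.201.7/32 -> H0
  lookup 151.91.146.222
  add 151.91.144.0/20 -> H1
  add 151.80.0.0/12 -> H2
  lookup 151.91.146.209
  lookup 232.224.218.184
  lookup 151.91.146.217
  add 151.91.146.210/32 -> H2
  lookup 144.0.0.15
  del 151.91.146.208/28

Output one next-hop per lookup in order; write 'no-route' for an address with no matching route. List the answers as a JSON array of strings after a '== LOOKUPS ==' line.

Trace:
  + 0.0.0.0/0 (H1) depth=0
  + 202.96.0.0/12 (H2) depth=12
  + 202.0.0.0/8 (H0) depth=8
  Q 202.96.18.151: descend 110010100110 ; hops seen [H1,H0,H2] ; pick H2
  del 0.0.0.0/0 (clear depth 0)
  + 151.91.146.208/28 (H2) depth=28
  + 151.91.146.210/32 (H1) depth=32
  Q 5.67.79.100: descend ε ; hops seen [∅] ; pick no-route
  + 144.0.0.0/5 (H1) depth=5
  + 202.99.201.7/32 (H0) depth=32
  Q 151.91.146.214: descend 10010111010110111001001011010 ; hops seen [H1,H2] ; pick H2
  + 202.99.201.7/32 (H0) depth=32
  Q 151.91.146.222: descend 1001011101011011100100101101 ; hops seen [H1,H2] ; pick H2
  + 151.91.144.0/20 (H1) depth=20
  + 151.80.0.0/12 (H2) depth=12
  Q 151.91.146.209: descend 100101110101101110010010110100 ; hops seen [H1,H2,H1,H2] ; pick H2
  Q 232.224.218.184: descend 11 ; hops seen [∅] ; pick no-route
  Q 151.91.146.217: descend 1001011101011011100100101101 ; hops seen [H1,H2,H1,H2] ; pick H2
  + 151.91.146.210/32 (H2) depth=32
  Q 144.0.0.15: descend 10010 ; hops seen [H1] ; pick H1
  del 151.91.146.208/28 (clear depth 28)

== LOOKUPS ==
["H2","no-route","H2","H2","H2","no-route","H2","H1"]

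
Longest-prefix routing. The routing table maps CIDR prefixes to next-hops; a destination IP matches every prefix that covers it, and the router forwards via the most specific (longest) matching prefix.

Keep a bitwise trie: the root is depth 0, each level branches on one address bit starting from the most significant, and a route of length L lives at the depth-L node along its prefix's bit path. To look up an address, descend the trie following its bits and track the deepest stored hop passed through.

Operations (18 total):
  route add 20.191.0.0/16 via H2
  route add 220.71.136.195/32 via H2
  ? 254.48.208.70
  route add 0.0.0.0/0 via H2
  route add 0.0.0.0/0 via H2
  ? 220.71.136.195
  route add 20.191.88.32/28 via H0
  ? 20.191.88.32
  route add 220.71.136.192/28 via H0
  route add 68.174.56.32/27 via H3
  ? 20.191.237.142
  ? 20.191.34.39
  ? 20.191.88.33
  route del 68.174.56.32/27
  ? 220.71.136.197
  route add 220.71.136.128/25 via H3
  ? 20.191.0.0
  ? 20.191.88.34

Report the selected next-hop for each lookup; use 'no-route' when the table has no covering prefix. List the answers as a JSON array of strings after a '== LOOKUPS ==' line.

Process each operation:
  + 20.191.0.0/16 (H2) depth=16
  + 220.71.136.195/32 (H2) depth=32
  ? 254.48.208.70  path d0:-→d1:-→d2:-  best=no-route
  + 0.0.0.0/0 (H2) depth=0
  + 0.0.0.0/0 (H2) depth=0
  ? 220.71.136.195  path d0:H2→d1:-→d2:-→d3:-→d4:-→d5:-→d6:-→d7:-→d8:-→d9:-→d10:-→d11:-→d12:-→d13:-→d14:-→d15:-→d16:-→d17:-→d18:-→d19:-→d20:-→d21:-→d22:-→d23:-→d24:-→d25:-→d26:-→d27:-→d28:-→d29:-→d30:-→d31:-→d32:H2  best=H2
  + 20.191.88.32/28 (H0) depth=28
  ? 20.191.88.32  path d0:H2→d1:-→d2:-→d3:-→d4:-→d5:-→d6:-→d7:-→d8:-→d9:-→d10:-→d11:-→d12:-→d13:-→d14:-→d15:-→d16:H2→d17:-→d18:-→d19:-→d20:-→d21:-→d22:-→d23:-→d24:-→d25:-→d26:-→d27:-→d28:H0  best=H0
  + 220.71.136.192/28 (H0) depth=28
  + 68.174.56.32/27 (H3) depth=27
  ? 20.191.237.142  path d0:H2→d1:-→d2:-→d3:-→d4:-→d5:-→d6:-→d7:-→d8:-→d9:-→d10:-→d11:-→d12:-→d13:-→d14:-→d15:-→d16:H2  best=H2
  ? 20.191.34.39  path d0:H2→d1:-→d2:-→d3:-→d4:-→d5:-→d6:-→d7:-→d8:-→d9:-→d10:-→d11:-→d12:-→d13:-→d14:-→d15:-→d16:H2→d17:-  best=H2
  ? 20.191.88.33  path d0:H2→d1:-→d2:-→d3:-→d4:-→d5:-→d6:-→d7:-→d8:-→d9:-→d10:-→d11:-→d12:-→d13:-→d14:-→d15:-→d16:H2→d17:-→d18:-→d19:-→d20:-→d21:-→d22:-→d23:-→d24:-→d25:-→d26:-→d27:-→d28:H0  best=H0
  del 68.174.56.32/27 (clear depth 27)
  ? 220.71.136.197  path d0:H2→d1:-→d2:-→d3:-→d4:-→d5:-→d6:-→d7:-→d8:-→d9:-→d10:-→d11:-→d12:-→d13:-→d14:-→d15:-→d16:-→d17:-→d18:-→d19:-→d20:-→d21:-→d22:-→d23:-→d24:-→d25:-→d26:-→d27:-→d28:H0→d29:-  best=H0
  + 220.71.136.128/25 (H3) depth=25
  ? 20.191.0.0  path d0:H2→d1:-→d2:-→d3:-→d4:-→d5:-→d6:-→d7:-→d8:-→d9:-→d10:-→d11:-→d12:-→d13:-→d14:-→d15:-→d16:H2→d17:-  best=H2
  ? 20.191.88.34  path d0:H2→d1:-→d2:-→d3:-→d4:-→d5:-→d6:-→d7:-→d8:-→d9:-→d10:-→d11:-→d12:-→d13:-→d14:-→d15:-→d16:H2→d17:-→d18:-→d19:-→d20:-→d21:-→d22:-→d23:-→d24:-→d25:-→d26:-→d27:-→d28:H0  best=H0

== LOOKUPS ==
["no-route","H2","H0","H2","H2","H0","H0","H2","H0"]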